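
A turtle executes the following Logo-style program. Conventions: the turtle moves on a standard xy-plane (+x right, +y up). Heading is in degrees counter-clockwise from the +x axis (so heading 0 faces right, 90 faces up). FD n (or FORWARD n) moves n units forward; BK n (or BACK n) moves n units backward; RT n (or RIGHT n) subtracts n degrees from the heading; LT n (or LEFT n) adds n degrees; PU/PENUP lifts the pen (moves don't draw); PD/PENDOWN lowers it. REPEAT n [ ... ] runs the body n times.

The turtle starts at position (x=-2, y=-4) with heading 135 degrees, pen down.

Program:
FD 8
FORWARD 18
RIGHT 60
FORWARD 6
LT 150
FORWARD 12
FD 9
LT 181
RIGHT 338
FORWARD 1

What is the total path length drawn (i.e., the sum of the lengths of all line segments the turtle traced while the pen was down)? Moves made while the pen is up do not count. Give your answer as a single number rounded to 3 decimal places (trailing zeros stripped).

Executing turtle program step by step:
Start: pos=(-2,-4), heading=135, pen down
FD 8: (-2,-4) -> (-7.657,1.657) [heading=135, draw]
FD 18: (-7.657,1.657) -> (-20.385,14.385) [heading=135, draw]
RT 60: heading 135 -> 75
FD 6: (-20.385,14.385) -> (-18.832,20.18) [heading=75, draw]
LT 150: heading 75 -> 225
FD 12: (-18.832,20.18) -> (-27.317,11.695) [heading=225, draw]
FD 9: (-27.317,11.695) -> (-33.681,5.331) [heading=225, draw]
LT 181: heading 225 -> 46
RT 338: heading 46 -> 68
FD 1: (-33.681,5.331) -> (-33.306,6.258) [heading=68, draw]
Final: pos=(-33.306,6.258), heading=68, 6 segment(s) drawn

Segment lengths:
  seg 1: (-2,-4) -> (-7.657,1.657), length = 8
  seg 2: (-7.657,1.657) -> (-20.385,14.385), length = 18
  seg 3: (-20.385,14.385) -> (-18.832,20.18), length = 6
  seg 4: (-18.832,20.18) -> (-27.317,11.695), length = 12
  seg 5: (-27.317,11.695) -> (-33.681,5.331), length = 9
  seg 6: (-33.681,5.331) -> (-33.306,6.258), length = 1
Total = 54

Answer: 54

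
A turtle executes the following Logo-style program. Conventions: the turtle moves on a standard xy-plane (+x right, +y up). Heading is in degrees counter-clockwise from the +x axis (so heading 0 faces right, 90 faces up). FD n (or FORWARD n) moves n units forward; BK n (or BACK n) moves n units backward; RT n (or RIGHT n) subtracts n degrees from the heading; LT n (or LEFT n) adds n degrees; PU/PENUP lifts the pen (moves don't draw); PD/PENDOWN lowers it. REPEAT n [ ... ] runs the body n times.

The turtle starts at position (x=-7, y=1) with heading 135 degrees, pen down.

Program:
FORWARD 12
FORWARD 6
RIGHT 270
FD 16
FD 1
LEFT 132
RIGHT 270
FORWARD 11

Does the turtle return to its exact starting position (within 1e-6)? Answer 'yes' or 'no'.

Executing turtle program step by step:
Start: pos=(-7,1), heading=135, pen down
FD 12: (-7,1) -> (-15.485,9.485) [heading=135, draw]
FD 6: (-15.485,9.485) -> (-19.728,13.728) [heading=135, draw]
RT 270: heading 135 -> 225
FD 16: (-19.728,13.728) -> (-31.042,2.414) [heading=225, draw]
FD 1: (-31.042,2.414) -> (-31.749,1.707) [heading=225, draw]
LT 132: heading 225 -> 357
RT 270: heading 357 -> 87
FD 11: (-31.749,1.707) -> (-31.173,12.692) [heading=87, draw]
Final: pos=(-31.173,12.692), heading=87, 5 segment(s) drawn

Start position: (-7, 1)
Final position: (-31.173, 12.692)
Distance = 26.852; >= 1e-6 -> NOT closed

Answer: no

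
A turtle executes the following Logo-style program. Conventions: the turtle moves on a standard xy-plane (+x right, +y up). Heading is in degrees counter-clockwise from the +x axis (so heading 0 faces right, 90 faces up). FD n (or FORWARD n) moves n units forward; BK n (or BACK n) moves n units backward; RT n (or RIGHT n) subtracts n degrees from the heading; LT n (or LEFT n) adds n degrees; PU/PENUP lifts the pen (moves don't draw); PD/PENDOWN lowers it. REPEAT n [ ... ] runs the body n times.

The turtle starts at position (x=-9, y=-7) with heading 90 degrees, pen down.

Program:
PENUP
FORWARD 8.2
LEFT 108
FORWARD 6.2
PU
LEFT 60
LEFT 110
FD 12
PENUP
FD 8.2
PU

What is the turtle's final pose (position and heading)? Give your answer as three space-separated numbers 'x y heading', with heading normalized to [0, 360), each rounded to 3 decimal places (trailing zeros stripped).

Executing turtle program step by step:
Start: pos=(-9,-7), heading=90, pen down
PU: pen up
FD 8.2: (-9,-7) -> (-9,1.2) [heading=90, move]
LT 108: heading 90 -> 198
FD 6.2: (-9,1.2) -> (-14.897,-0.716) [heading=198, move]
PU: pen up
LT 60: heading 198 -> 258
LT 110: heading 258 -> 8
FD 12: (-14.897,-0.716) -> (-3.013,0.954) [heading=8, move]
PU: pen up
FD 8.2: (-3.013,0.954) -> (5.107,2.095) [heading=8, move]
PU: pen up
Final: pos=(5.107,2.095), heading=8, 0 segment(s) drawn

Answer: 5.107 2.095 8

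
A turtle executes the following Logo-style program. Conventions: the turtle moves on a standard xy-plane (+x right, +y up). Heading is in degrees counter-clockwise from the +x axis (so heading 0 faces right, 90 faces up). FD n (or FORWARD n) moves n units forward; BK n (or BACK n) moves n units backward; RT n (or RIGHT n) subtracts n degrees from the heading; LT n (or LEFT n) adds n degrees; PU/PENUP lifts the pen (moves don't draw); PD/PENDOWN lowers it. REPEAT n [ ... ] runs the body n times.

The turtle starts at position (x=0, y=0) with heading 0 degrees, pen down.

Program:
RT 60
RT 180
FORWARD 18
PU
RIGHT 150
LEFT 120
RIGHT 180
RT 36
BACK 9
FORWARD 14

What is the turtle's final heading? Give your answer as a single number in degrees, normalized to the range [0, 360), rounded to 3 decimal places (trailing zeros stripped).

Executing turtle program step by step:
Start: pos=(0,0), heading=0, pen down
RT 60: heading 0 -> 300
RT 180: heading 300 -> 120
FD 18: (0,0) -> (-9,15.588) [heading=120, draw]
PU: pen up
RT 150: heading 120 -> 330
LT 120: heading 330 -> 90
RT 180: heading 90 -> 270
RT 36: heading 270 -> 234
BK 9: (-9,15.588) -> (-3.71,22.87) [heading=234, move]
FD 14: (-3.71,22.87) -> (-11.939,11.543) [heading=234, move]
Final: pos=(-11.939,11.543), heading=234, 1 segment(s) drawn

Answer: 234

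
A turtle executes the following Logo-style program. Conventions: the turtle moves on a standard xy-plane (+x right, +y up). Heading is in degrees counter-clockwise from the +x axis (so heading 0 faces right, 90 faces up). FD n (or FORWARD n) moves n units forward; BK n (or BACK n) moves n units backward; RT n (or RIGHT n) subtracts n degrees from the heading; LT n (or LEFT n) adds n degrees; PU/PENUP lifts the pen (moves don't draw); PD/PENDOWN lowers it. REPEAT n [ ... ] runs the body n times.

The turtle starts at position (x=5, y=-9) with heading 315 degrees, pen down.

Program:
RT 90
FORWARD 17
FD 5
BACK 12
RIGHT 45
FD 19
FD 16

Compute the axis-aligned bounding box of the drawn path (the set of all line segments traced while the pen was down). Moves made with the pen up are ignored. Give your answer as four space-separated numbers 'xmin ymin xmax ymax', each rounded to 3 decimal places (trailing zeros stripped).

Executing turtle program step by step:
Start: pos=(5,-9), heading=315, pen down
RT 90: heading 315 -> 225
FD 17: (5,-9) -> (-7.021,-21.021) [heading=225, draw]
FD 5: (-7.021,-21.021) -> (-10.556,-24.556) [heading=225, draw]
BK 12: (-10.556,-24.556) -> (-2.071,-16.071) [heading=225, draw]
RT 45: heading 225 -> 180
FD 19: (-2.071,-16.071) -> (-21.071,-16.071) [heading=180, draw]
FD 16: (-21.071,-16.071) -> (-37.071,-16.071) [heading=180, draw]
Final: pos=(-37.071,-16.071), heading=180, 5 segment(s) drawn

Segment endpoints: x in {-37.071, -21.071, -10.556, -7.021, -2.071, 5}, y in {-24.556, -21.021, -16.071, -16.071, -16.071, -9}
xmin=-37.071, ymin=-24.556, xmax=5, ymax=-9

Answer: -37.071 -24.556 5 -9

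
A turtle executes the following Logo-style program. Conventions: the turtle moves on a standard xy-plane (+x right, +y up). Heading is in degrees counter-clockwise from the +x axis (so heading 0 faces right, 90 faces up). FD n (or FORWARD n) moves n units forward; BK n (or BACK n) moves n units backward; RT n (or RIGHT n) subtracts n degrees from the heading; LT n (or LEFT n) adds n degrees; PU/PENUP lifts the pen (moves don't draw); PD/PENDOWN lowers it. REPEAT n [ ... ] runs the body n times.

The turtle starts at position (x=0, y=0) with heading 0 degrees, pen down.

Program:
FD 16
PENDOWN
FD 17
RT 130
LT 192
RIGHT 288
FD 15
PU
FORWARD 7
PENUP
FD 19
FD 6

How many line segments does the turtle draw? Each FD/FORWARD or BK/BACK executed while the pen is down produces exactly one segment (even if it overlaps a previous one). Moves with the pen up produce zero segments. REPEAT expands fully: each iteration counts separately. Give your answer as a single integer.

Executing turtle program step by step:
Start: pos=(0,0), heading=0, pen down
FD 16: (0,0) -> (16,0) [heading=0, draw]
PD: pen down
FD 17: (16,0) -> (33,0) [heading=0, draw]
RT 130: heading 0 -> 230
LT 192: heading 230 -> 62
RT 288: heading 62 -> 134
FD 15: (33,0) -> (22.58,10.79) [heading=134, draw]
PU: pen up
FD 7: (22.58,10.79) -> (17.718,15.825) [heading=134, move]
PU: pen up
FD 19: (17.718,15.825) -> (4.519,29.493) [heading=134, move]
FD 6: (4.519,29.493) -> (0.351,33.809) [heading=134, move]
Final: pos=(0.351,33.809), heading=134, 3 segment(s) drawn
Segments drawn: 3

Answer: 3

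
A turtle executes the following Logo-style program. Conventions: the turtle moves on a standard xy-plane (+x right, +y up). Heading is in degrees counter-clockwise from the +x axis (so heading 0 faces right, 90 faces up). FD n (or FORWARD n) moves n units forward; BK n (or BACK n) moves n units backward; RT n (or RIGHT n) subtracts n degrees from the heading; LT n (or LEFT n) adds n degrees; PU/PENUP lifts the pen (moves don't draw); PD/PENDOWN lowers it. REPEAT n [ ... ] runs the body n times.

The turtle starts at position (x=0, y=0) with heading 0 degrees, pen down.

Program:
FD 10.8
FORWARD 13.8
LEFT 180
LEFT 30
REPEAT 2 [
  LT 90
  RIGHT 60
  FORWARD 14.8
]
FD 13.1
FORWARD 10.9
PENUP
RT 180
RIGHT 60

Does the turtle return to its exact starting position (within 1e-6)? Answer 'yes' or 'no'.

Answer: no

Derivation:
Executing turtle program step by step:
Start: pos=(0,0), heading=0, pen down
FD 10.8: (0,0) -> (10.8,0) [heading=0, draw]
FD 13.8: (10.8,0) -> (24.6,0) [heading=0, draw]
LT 180: heading 0 -> 180
LT 30: heading 180 -> 210
REPEAT 2 [
  -- iteration 1/2 --
  LT 90: heading 210 -> 300
  RT 60: heading 300 -> 240
  FD 14.8: (24.6,0) -> (17.2,-12.817) [heading=240, draw]
  -- iteration 2/2 --
  LT 90: heading 240 -> 330
  RT 60: heading 330 -> 270
  FD 14.8: (17.2,-12.817) -> (17.2,-27.617) [heading=270, draw]
]
FD 13.1: (17.2,-27.617) -> (17.2,-40.717) [heading=270, draw]
FD 10.9: (17.2,-40.717) -> (17.2,-51.617) [heading=270, draw]
PU: pen up
RT 180: heading 270 -> 90
RT 60: heading 90 -> 30
Final: pos=(17.2,-51.617), heading=30, 6 segment(s) drawn

Start position: (0, 0)
Final position: (17.2, -51.617)
Distance = 54.407; >= 1e-6 -> NOT closed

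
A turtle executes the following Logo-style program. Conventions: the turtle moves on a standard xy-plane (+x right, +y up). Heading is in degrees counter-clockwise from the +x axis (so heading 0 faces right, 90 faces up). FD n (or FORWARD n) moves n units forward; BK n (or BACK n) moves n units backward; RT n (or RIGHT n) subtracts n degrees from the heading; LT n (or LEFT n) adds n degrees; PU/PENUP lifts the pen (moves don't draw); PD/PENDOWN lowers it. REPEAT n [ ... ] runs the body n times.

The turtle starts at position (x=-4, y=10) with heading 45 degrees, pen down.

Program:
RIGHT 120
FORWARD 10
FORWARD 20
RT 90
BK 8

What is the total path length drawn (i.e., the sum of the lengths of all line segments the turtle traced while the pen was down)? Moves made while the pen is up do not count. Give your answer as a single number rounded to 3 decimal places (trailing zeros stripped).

Answer: 38

Derivation:
Executing turtle program step by step:
Start: pos=(-4,10), heading=45, pen down
RT 120: heading 45 -> 285
FD 10: (-4,10) -> (-1.412,0.341) [heading=285, draw]
FD 20: (-1.412,0.341) -> (3.765,-18.978) [heading=285, draw]
RT 90: heading 285 -> 195
BK 8: (3.765,-18.978) -> (11.492,-16.907) [heading=195, draw]
Final: pos=(11.492,-16.907), heading=195, 3 segment(s) drawn

Segment lengths:
  seg 1: (-4,10) -> (-1.412,0.341), length = 10
  seg 2: (-1.412,0.341) -> (3.765,-18.978), length = 20
  seg 3: (3.765,-18.978) -> (11.492,-16.907), length = 8
Total = 38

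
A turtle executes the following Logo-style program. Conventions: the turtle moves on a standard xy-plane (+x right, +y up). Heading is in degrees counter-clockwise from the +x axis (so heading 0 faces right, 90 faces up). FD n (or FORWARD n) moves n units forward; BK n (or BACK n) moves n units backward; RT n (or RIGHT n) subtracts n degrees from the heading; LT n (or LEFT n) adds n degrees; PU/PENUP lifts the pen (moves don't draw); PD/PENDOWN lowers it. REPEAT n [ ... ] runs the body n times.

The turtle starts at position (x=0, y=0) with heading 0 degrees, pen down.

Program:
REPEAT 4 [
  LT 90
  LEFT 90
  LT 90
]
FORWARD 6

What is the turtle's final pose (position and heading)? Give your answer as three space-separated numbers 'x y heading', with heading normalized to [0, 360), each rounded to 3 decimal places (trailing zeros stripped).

Answer: 6 0 0

Derivation:
Executing turtle program step by step:
Start: pos=(0,0), heading=0, pen down
REPEAT 4 [
  -- iteration 1/4 --
  LT 90: heading 0 -> 90
  LT 90: heading 90 -> 180
  LT 90: heading 180 -> 270
  -- iteration 2/4 --
  LT 90: heading 270 -> 0
  LT 90: heading 0 -> 90
  LT 90: heading 90 -> 180
  -- iteration 3/4 --
  LT 90: heading 180 -> 270
  LT 90: heading 270 -> 0
  LT 90: heading 0 -> 90
  -- iteration 4/4 --
  LT 90: heading 90 -> 180
  LT 90: heading 180 -> 270
  LT 90: heading 270 -> 0
]
FD 6: (0,0) -> (6,0) [heading=0, draw]
Final: pos=(6,0), heading=0, 1 segment(s) drawn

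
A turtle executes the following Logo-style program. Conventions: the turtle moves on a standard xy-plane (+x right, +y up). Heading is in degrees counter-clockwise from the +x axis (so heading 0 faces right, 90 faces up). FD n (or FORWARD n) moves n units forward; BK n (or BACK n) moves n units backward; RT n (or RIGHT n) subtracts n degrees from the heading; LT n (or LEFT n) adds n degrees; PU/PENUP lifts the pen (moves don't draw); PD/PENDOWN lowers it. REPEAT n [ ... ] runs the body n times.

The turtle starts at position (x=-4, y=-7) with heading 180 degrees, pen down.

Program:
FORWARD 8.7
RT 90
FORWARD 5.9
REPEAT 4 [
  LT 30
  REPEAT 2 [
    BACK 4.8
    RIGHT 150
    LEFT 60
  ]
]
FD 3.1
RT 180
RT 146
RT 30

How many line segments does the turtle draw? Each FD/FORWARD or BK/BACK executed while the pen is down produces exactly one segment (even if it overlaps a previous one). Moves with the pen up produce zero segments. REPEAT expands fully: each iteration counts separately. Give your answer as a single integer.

Answer: 11

Derivation:
Executing turtle program step by step:
Start: pos=(-4,-7), heading=180, pen down
FD 8.7: (-4,-7) -> (-12.7,-7) [heading=180, draw]
RT 90: heading 180 -> 90
FD 5.9: (-12.7,-7) -> (-12.7,-1.1) [heading=90, draw]
REPEAT 4 [
  -- iteration 1/4 --
  LT 30: heading 90 -> 120
  REPEAT 2 [
    -- iteration 1/2 --
    BK 4.8: (-12.7,-1.1) -> (-10.3,-5.257) [heading=120, draw]
    RT 150: heading 120 -> 330
    LT 60: heading 330 -> 30
    -- iteration 2/2 --
    BK 4.8: (-10.3,-5.257) -> (-14.457,-7.657) [heading=30, draw]
    RT 150: heading 30 -> 240
    LT 60: heading 240 -> 300
  ]
  -- iteration 2/4 --
  LT 30: heading 300 -> 330
  REPEAT 2 [
    -- iteration 1/2 --
    BK 4.8: (-14.457,-7.657) -> (-18.614,-5.257) [heading=330, draw]
    RT 150: heading 330 -> 180
    LT 60: heading 180 -> 240
    -- iteration 2/2 --
    BK 4.8: (-18.614,-5.257) -> (-16.214,-1.1) [heading=240, draw]
    RT 150: heading 240 -> 90
    LT 60: heading 90 -> 150
  ]
  -- iteration 3/4 --
  LT 30: heading 150 -> 180
  REPEAT 2 [
    -- iteration 1/2 --
    BK 4.8: (-16.214,-1.1) -> (-11.414,-1.1) [heading=180, draw]
    RT 150: heading 180 -> 30
    LT 60: heading 30 -> 90
    -- iteration 2/2 --
    BK 4.8: (-11.414,-1.1) -> (-11.414,-5.9) [heading=90, draw]
    RT 150: heading 90 -> 300
    LT 60: heading 300 -> 0
  ]
  -- iteration 4/4 --
  LT 30: heading 0 -> 30
  REPEAT 2 [
    -- iteration 1/2 --
    BK 4.8: (-11.414,-5.9) -> (-15.571,-8.3) [heading=30, draw]
    RT 150: heading 30 -> 240
    LT 60: heading 240 -> 300
    -- iteration 2/2 --
    BK 4.8: (-15.571,-8.3) -> (-17.971,-4.143) [heading=300, draw]
    RT 150: heading 300 -> 150
    LT 60: heading 150 -> 210
  ]
]
FD 3.1: (-17.971,-4.143) -> (-20.655,-5.693) [heading=210, draw]
RT 180: heading 210 -> 30
RT 146: heading 30 -> 244
RT 30: heading 244 -> 214
Final: pos=(-20.655,-5.693), heading=214, 11 segment(s) drawn
Segments drawn: 11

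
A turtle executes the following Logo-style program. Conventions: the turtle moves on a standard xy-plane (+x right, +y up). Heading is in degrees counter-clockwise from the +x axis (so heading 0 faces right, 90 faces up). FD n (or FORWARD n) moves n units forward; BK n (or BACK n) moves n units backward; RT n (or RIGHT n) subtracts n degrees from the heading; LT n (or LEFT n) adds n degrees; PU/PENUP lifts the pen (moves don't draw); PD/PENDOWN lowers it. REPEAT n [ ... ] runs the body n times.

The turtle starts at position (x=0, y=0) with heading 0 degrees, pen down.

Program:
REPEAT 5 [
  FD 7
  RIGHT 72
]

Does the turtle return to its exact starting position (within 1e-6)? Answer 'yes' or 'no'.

Executing turtle program step by step:
Start: pos=(0,0), heading=0, pen down
REPEAT 5 [
  -- iteration 1/5 --
  FD 7: (0,0) -> (7,0) [heading=0, draw]
  RT 72: heading 0 -> 288
  -- iteration 2/5 --
  FD 7: (7,0) -> (9.163,-6.657) [heading=288, draw]
  RT 72: heading 288 -> 216
  -- iteration 3/5 --
  FD 7: (9.163,-6.657) -> (3.5,-10.772) [heading=216, draw]
  RT 72: heading 216 -> 144
  -- iteration 4/5 --
  FD 7: (3.5,-10.772) -> (-2.163,-6.657) [heading=144, draw]
  RT 72: heading 144 -> 72
  -- iteration 5/5 --
  FD 7: (-2.163,-6.657) -> (0,0) [heading=72, draw]
  RT 72: heading 72 -> 0
]
Final: pos=(0,0), heading=0, 5 segment(s) drawn

Start position: (0, 0)
Final position: (0, 0)
Distance = 0; < 1e-6 -> CLOSED

Answer: yes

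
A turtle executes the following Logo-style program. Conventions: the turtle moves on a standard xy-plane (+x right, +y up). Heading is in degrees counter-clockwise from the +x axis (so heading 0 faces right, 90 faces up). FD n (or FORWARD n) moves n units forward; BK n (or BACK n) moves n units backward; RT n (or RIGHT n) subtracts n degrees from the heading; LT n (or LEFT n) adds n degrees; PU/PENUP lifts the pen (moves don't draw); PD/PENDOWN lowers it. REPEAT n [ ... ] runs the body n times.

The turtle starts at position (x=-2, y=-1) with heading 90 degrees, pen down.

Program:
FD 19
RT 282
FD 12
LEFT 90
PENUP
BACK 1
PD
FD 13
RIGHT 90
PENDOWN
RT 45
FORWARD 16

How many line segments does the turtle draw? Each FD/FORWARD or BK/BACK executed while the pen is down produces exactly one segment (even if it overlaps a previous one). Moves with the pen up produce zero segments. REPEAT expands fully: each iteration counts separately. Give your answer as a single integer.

Executing turtle program step by step:
Start: pos=(-2,-1), heading=90, pen down
FD 19: (-2,-1) -> (-2,18) [heading=90, draw]
RT 282: heading 90 -> 168
FD 12: (-2,18) -> (-13.738,20.495) [heading=168, draw]
LT 90: heading 168 -> 258
PU: pen up
BK 1: (-13.738,20.495) -> (-13.53,21.473) [heading=258, move]
PD: pen down
FD 13: (-13.53,21.473) -> (-16.233,8.757) [heading=258, draw]
RT 90: heading 258 -> 168
PD: pen down
RT 45: heading 168 -> 123
FD 16: (-16.233,8.757) -> (-24.947,22.176) [heading=123, draw]
Final: pos=(-24.947,22.176), heading=123, 4 segment(s) drawn
Segments drawn: 4

Answer: 4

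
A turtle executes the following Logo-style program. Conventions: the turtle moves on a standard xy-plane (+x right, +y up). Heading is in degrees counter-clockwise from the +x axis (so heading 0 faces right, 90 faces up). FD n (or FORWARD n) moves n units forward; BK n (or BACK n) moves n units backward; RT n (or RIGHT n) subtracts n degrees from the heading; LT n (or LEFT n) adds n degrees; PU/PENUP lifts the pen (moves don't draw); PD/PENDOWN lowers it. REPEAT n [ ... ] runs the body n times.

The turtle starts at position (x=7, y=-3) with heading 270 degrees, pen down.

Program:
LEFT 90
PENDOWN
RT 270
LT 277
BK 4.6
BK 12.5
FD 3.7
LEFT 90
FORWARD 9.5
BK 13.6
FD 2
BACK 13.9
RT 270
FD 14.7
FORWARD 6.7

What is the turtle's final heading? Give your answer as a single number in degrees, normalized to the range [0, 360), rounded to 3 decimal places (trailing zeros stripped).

Executing turtle program step by step:
Start: pos=(7,-3), heading=270, pen down
LT 90: heading 270 -> 0
PD: pen down
RT 270: heading 0 -> 90
LT 277: heading 90 -> 7
BK 4.6: (7,-3) -> (2.434,-3.561) [heading=7, draw]
BK 12.5: (2.434,-3.561) -> (-9.973,-5.084) [heading=7, draw]
FD 3.7: (-9.973,-5.084) -> (-6.3,-4.633) [heading=7, draw]
LT 90: heading 7 -> 97
FD 9.5: (-6.3,-4.633) -> (-7.458,4.796) [heading=97, draw]
BK 13.6: (-7.458,4.796) -> (-5.8,-8.702) [heading=97, draw]
FD 2: (-5.8,-8.702) -> (-6.044,-6.717) [heading=97, draw]
BK 13.9: (-6.044,-6.717) -> (-4.35,-20.514) [heading=97, draw]
RT 270: heading 97 -> 187
FD 14.7: (-4.35,-20.514) -> (-18.941,-22.305) [heading=187, draw]
FD 6.7: (-18.941,-22.305) -> (-25.591,-23.122) [heading=187, draw]
Final: pos=(-25.591,-23.122), heading=187, 9 segment(s) drawn

Answer: 187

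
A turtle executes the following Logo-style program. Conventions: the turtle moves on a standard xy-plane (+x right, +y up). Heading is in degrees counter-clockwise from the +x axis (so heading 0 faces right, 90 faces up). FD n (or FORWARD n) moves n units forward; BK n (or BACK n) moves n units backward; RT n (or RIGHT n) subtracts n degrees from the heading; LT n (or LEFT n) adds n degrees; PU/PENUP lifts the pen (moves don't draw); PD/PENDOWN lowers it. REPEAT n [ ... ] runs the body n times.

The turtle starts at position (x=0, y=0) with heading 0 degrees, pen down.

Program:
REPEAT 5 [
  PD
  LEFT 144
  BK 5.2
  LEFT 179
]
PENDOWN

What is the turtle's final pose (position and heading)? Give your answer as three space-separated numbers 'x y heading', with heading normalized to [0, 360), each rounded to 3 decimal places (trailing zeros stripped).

Executing turtle program step by step:
Start: pos=(0,0), heading=0, pen down
REPEAT 5 [
  -- iteration 1/5 --
  PD: pen down
  LT 144: heading 0 -> 144
  BK 5.2: (0,0) -> (4.207,-3.056) [heading=144, draw]
  LT 179: heading 144 -> 323
  -- iteration 2/5 --
  PD: pen down
  LT 144: heading 323 -> 107
  BK 5.2: (4.207,-3.056) -> (5.727,-8.029) [heading=107, draw]
  LT 179: heading 107 -> 286
  -- iteration 3/5 --
  PD: pen down
  LT 144: heading 286 -> 70
  BK 5.2: (5.727,-8.029) -> (3.949,-12.916) [heading=70, draw]
  LT 179: heading 70 -> 249
  -- iteration 4/5 --
  PD: pen down
  LT 144: heading 249 -> 33
  BK 5.2: (3.949,-12.916) -> (-0.412,-15.748) [heading=33, draw]
  LT 179: heading 33 -> 212
  -- iteration 5/5 --
  PD: pen down
  LT 144: heading 212 -> 356
  BK 5.2: (-0.412,-15.748) -> (-5.6,-15.385) [heading=356, draw]
  LT 179: heading 356 -> 175
]
PD: pen down
Final: pos=(-5.6,-15.385), heading=175, 5 segment(s) drawn

Answer: -5.6 -15.385 175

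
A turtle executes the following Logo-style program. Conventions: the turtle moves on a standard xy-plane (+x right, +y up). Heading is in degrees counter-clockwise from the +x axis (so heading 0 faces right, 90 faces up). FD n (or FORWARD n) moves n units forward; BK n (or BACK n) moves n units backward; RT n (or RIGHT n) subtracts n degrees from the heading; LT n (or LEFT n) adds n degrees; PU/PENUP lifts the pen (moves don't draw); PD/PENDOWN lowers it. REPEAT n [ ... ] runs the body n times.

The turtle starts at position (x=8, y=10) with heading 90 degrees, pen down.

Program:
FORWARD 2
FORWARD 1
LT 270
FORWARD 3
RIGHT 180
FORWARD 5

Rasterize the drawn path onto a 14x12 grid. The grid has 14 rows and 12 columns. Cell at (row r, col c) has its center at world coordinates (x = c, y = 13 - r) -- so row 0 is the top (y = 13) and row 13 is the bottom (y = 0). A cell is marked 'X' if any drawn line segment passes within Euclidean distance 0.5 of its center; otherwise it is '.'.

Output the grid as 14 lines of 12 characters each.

Answer: ......XXXXXX
........X...
........X...
........X...
............
............
............
............
............
............
............
............
............
............

Derivation:
Segment 0: (8,10) -> (8,12)
Segment 1: (8,12) -> (8,13)
Segment 2: (8,13) -> (11,13)
Segment 3: (11,13) -> (6,13)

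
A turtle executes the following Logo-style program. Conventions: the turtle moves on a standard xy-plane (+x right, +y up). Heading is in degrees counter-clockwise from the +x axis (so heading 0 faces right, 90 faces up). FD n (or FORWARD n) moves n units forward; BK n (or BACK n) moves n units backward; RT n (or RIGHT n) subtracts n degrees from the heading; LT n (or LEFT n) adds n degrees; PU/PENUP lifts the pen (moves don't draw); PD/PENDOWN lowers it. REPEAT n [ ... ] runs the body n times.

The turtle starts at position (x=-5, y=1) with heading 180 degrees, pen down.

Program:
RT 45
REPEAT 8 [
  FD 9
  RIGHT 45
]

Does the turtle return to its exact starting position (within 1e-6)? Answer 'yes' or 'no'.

Answer: yes

Derivation:
Executing turtle program step by step:
Start: pos=(-5,1), heading=180, pen down
RT 45: heading 180 -> 135
REPEAT 8 [
  -- iteration 1/8 --
  FD 9: (-5,1) -> (-11.364,7.364) [heading=135, draw]
  RT 45: heading 135 -> 90
  -- iteration 2/8 --
  FD 9: (-11.364,7.364) -> (-11.364,16.364) [heading=90, draw]
  RT 45: heading 90 -> 45
  -- iteration 3/8 --
  FD 9: (-11.364,16.364) -> (-5,22.728) [heading=45, draw]
  RT 45: heading 45 -> 0
  -- iteration 4/8 --
  FD 9: (-5,22.728) -> (4,22.728) [heading=0, draw]
  RT 45: heading 0 -> 315
  -- iteration 5/8 --
  FD 9: (4,22.728) -> (10.364,16.364) [heading=315, draw]
  RT 45: heading 315 -> 270
  -- iteration 6/8 --
  FD 9: (10.364,16.364) -> (10.364,7.364) [heading=270, draw]
  RT 45: heading 270 -> 225
  -- iteration 7/8 --
  FD 9: (10.364,7.364) -> (4,1) [heading=225, draw]
  RT 45: heading 225 -> 180
  -- iteration 8/8 --
  FD 9: (4,1) -> (-5,1) [heading=180, draw]
  RT 45: heading 180 -> 135
]
Final: pos=(-5,1), heading=135, 8 segment(s) drawn

Start position: (-5, 1)
Final position: (-5, 1)
Distance = 0; < 1e-6 -> CLOSED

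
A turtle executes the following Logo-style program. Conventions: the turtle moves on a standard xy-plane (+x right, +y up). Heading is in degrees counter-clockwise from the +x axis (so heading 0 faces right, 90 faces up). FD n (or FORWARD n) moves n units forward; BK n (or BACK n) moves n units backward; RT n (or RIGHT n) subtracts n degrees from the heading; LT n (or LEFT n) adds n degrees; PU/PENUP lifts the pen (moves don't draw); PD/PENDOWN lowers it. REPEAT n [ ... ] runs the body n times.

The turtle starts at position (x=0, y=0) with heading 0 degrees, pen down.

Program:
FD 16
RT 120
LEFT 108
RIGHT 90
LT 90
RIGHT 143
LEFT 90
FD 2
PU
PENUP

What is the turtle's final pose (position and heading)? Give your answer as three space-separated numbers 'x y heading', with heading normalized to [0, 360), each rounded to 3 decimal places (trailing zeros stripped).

Answer: 16.845 -1.813 295

Derivation:
Executing turtle program step by step:
Start: pos=(0,0), heading=0, pen down
FD 16: (0,0) -> (16,0) [heading=0, draw]
RT 120: heading 0 -> 240
LT 108: heading 240 -> 348
RT 90: heading 348 -> 258
LT 90: heading 258 -> 348
RT 143: heading 348 -> 205
LT 90: heading 205 -> 295
FD 2: (16,0) -> (16.845,-1.813) [heading=295, draw]
PU: pen up
PU: pen up
Final: pos=(16.845,-1.813), heading=295, 2 segment(s) drawn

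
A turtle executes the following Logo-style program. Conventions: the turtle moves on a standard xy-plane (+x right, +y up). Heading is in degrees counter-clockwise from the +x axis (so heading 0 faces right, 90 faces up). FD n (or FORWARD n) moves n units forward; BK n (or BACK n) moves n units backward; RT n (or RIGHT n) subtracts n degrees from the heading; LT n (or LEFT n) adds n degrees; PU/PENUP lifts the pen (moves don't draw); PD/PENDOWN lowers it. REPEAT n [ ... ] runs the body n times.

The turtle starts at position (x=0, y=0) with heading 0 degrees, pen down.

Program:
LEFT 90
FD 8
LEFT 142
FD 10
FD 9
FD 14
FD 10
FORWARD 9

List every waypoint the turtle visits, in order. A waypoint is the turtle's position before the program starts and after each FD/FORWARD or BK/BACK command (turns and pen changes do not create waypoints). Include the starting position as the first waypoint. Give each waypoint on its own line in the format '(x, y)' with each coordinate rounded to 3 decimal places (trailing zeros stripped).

Executing turtle program step by step:
Start: pos=(0,0), heading=0, pen down
LT 90: heading 0 -> 90
FD 8: (0,0) -> (0,8) [heading=90, draw]
LT 142: heading 90 -> 232
FD 10: (0,8) -> (-6.157,0.12) [heading=232, draw]
FD 9: (-6.157,0.12) -> (-11.698,-6.972) [heading=232, draw]
FD 14: (-11.698,-6.972) -> (-20.317,-18.004) [heading=232, draw]
FD 10: (-20.317,-18.004) -> (-26.473,-25.884) [heading=232, draw]
FD 9: (-26.473,-25.884) -> (-32.014,-32.977) [heading=232, draw]
Final: pos=(-32.014,-32.977), heading=232, 6 segment(s) drawn
Waypoints (7 total):
(0, 0)
(0, 8)
(-6.157, 0.12)
(-11.698, -6.972)
(-20.317, -18.004)
(-26.473, -25.884)
(-32.014, -32.977)

Answer: (0, 0)
(0, 8)
(-6.157, 0.12)
(-11.698, -6.972)
(-20.317, -18.004)
(-26.473, -25.884)
(-32.014, -32.977)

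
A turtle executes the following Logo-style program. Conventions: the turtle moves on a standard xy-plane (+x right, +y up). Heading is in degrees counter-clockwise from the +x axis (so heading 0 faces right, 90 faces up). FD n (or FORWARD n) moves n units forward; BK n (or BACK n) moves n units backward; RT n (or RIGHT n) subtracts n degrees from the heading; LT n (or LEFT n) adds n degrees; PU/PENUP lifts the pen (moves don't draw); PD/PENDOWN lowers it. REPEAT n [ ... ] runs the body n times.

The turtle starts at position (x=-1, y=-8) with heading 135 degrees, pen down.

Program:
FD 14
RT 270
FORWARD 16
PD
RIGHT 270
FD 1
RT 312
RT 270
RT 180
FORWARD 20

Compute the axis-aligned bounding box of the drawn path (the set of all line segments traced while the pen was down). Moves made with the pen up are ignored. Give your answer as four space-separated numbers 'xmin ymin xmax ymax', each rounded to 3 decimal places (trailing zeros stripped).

Executing turtle program step by step:
Start: pos=(-1,-8), heading=135, pen down
FD 14: (-1,-8) -> (-10.899,1.899) [heading=135, draw]
RT 270: heading 135 -> 225
FD 16: (-10.899,1.899) -> (-22.213,-9.414) [heading=225, draw]
PD: pen down
RT 270: heading 225 -> 315
FD 1: (-22.213,-9.414) -> (-21.506,-10.121) [heading=315, draw]
RT 312: heading 315 -> 3
RT 270: heading 3 -> 93
RT 180: heading 93 -> 273
FD 20: (-21.506,-10.121) -> (-20.459,-30.094) [heading=273, draw]
Final: pos=(-20.459,-30.094), heading=273, 4 segment(s) drawn

Segment endpoints: x in {-22.213, -21.506, -20.459, -10.899, -1}, y in {-30.094, -10.121, -9.414, -8, 1.899}
xmin=-22.213, ymin=-30.094, xmax=-1, ymax=1.899

Answer: -22.213 -30.094 -1 1.899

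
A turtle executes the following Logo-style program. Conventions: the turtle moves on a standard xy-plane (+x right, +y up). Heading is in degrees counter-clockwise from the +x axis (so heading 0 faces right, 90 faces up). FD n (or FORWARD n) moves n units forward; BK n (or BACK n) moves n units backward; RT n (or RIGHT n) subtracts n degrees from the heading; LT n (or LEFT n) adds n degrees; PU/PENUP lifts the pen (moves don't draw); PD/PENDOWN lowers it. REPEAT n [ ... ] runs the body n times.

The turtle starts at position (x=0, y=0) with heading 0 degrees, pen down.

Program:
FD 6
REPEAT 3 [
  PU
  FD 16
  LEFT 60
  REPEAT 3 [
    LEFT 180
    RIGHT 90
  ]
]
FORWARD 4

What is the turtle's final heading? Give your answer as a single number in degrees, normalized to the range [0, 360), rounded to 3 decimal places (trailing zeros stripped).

Executing turtle program step by step:
Start: pos=(0,0), heading=0, pen down
FD 6: (0,0) -> (6,0) [heading=0, draw]
REPEAT 3 [
  -- iteration 1/3 --
  PU: pen up
  FD 16: (6,0) -> (22,0) [heading=0, move]
  LT 60: heading 0 -> 60
  REPEAT 3 [
    -- iteration 1/3 --
    LT 180: heading 60 -> 240
    RT 90: heading 240 -> 150
    -- iteration 2/3 --
    LT 180: heading 150 -> 330
    RT 90: heading 330 -> 240
    -- iteration 3/3 --
    LT 180: heading 240 -> 60
    RT 90: heading 60 -> 330
  ]
  -- iteration 2/3 --
  PU: pen up
  FD 16: (22,0) -> (35.856,-8) [heading=330, move]
  LT 60: heading 330 -> 30
  REPEAT 3 [
    -- iteration 1/3 --
    LT 180: heading 30 -> 210
    RT 90: heading 210 -> 120
    -- iteration 2/3 --
    LT 180: heading 120 -> 300
    RT 90: heading 300 -> 210
    -- iteration 3/3 --
    LT 180: heading 210 -> 30
    RT 90: heading 30 -> 300
  ]
  -- iteration 3/3 --
  PU: pen up
  FD 16: (35.856,-8) -> (43.856,-21.856) [heading=300, move]
  LT 60: heading 300 -> 0
  REPEAT 3 [
    -- iteration 1/3 --
    LT 180: heading 0 -> 180
    RT 90: heading 180 -> 90
    -- iteration 2/3 --
    LT 180: heading 90 -> 270
    RT 90: heading 270 -> 180
    -- iteration 3/3 --
    LT 180: heading 180 -> 0
    RT 90: heading 0 -> 270
  ]
]
FD 4: (43.856,-21.856) -> (43.856,-25.856) [heading=270, move]
Final: pos=(43.856,-25.856), heading=270, 1 segment(s) drawn

Answer: 270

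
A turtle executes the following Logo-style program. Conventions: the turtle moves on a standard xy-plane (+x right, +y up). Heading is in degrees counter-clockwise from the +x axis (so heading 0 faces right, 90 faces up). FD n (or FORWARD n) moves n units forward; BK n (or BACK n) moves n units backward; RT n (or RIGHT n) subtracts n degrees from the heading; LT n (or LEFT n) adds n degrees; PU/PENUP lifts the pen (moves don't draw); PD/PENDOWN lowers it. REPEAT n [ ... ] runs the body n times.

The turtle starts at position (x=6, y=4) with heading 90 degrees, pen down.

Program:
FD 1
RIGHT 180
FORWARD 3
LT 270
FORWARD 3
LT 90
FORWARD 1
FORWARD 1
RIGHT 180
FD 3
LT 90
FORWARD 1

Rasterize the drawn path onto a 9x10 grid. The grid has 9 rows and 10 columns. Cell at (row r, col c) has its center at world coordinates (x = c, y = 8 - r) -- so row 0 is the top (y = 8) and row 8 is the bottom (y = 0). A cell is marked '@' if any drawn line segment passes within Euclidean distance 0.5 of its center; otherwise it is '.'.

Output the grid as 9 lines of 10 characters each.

Segment 0: (6,4) -> (6,5)
Segment 1: (6,5) -> (6,2)
Segment 2: (6,2) -> (3,2)
Segment 3: (3,2) -> (3,1)
Segment 4: (3,1) -> (3,0)
Segment 5: (3,0) -> (3,3)
Segment 6: (3,3) -> (2,3)

Answer: ..........
..........
..........
......@...
......@...
..@@..@...
...@@@@...
...@......
...@......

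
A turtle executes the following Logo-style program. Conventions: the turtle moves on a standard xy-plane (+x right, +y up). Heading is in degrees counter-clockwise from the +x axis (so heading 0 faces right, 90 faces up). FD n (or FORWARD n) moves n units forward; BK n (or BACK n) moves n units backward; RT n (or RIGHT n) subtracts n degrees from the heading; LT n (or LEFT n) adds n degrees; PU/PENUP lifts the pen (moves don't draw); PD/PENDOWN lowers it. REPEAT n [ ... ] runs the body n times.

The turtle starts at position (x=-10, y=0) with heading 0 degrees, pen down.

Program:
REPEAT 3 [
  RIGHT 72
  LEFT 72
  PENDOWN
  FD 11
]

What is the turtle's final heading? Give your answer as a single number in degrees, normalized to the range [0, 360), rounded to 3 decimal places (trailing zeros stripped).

Answer: 0

Derivation:
Executing turtle program step by step:
Start: pos=(-10,0), heading=0, pen down
REPEAT 3 [
  -- iteration 1/3 --
  RT 72: heading 0 -> 288
  LT 72: heading 288 -> 0
  PD: pen down
  FD 11: (-10,0) -> (1,0) [heading=0, draw]
  -- iteration 2/3 --
  RT 72: heading 0 -> 288
  LT 72: heading 288 -> 0
  PD: pen down
  FD 11: (1,0) -> (12,0) [heading=0, draw]
  -- iteration 3/3 --
  RT 72: heading 0 -> 288
  LT 72: heading 288 -> 0
  PD: pen down
  FD 11: (12,0) -> (23,0) [heading=0, draw]
]
Final: pos=(23,0), heading=0, 3 segment(s) drawn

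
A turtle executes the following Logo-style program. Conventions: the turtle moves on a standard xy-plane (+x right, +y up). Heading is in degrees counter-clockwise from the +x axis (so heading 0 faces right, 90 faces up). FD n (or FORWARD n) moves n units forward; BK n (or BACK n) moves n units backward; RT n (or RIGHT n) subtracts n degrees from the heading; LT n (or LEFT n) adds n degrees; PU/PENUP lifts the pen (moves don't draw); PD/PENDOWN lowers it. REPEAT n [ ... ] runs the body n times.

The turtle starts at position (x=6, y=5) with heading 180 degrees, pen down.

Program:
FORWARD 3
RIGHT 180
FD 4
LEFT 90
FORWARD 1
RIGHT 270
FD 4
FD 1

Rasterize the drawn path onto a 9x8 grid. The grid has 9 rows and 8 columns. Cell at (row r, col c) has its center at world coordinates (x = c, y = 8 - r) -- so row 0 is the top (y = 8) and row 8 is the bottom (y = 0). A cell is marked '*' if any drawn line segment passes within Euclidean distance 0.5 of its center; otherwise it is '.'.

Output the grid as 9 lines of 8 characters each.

Answer: ........
........
..******
...*****
........
........
........
........
........

Derivation:
Segment 0: (6,5) -> (3,5)
Segment 1: (3,5) -> (7,5)
Segment 2: (7,5) -> (7,6)
Segment 3: (7,6) -> (3,6)
Segment 4: (3,6) -> (2,6)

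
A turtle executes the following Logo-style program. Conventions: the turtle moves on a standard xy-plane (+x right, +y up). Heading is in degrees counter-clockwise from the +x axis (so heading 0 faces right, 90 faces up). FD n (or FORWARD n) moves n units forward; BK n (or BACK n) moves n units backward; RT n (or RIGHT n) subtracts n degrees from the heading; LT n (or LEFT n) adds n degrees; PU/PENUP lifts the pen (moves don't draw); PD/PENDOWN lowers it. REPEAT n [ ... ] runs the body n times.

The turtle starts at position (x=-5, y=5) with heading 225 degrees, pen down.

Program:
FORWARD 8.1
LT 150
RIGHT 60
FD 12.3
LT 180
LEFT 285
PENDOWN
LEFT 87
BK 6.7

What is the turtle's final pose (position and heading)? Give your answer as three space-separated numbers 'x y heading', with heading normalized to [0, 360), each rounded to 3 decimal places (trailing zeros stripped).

Answer: 3.589 -13.074 147

Derivation:
Executing turtle program step by step:
Start: pos=(-5,5), heading=225, pen down
FD 8.1: (-5,5) -> (-10.728,-0.728) [heading=225, draw]
LT 150: heading 225 -> 15
RT 60: heading 15 -> 315
FD 12.3: (-10.728,-0.728) -> (-2.03,-9.425) [heading=315, draw]
LT 180: heading 315 -> 135
LT 285: heading 135 -> 60
PD: pen down
LT 87: heading 60 -> 147
BK 6.7: (-2.03,-9.425) -> (3.589,-13.074) [heading=147, draw]
Final: pos=(3.589,-13.074), heading=147, 3 segment(s) drawn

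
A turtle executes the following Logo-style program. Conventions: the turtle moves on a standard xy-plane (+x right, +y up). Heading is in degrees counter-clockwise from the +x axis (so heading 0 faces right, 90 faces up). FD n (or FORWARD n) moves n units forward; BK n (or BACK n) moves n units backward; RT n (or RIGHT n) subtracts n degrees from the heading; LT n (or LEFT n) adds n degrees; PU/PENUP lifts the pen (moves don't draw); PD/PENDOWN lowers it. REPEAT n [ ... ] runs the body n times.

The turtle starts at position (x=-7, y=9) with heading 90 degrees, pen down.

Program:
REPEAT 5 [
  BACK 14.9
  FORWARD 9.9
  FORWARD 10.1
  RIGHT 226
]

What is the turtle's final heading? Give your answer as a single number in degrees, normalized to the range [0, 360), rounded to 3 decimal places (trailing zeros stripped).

Executing turtle program step by step:
Start: pos=(-7,9), heading=90, pen down
REPEAT 5 [
  -- iteration 1/5 --
  BK 14.9: (-7,9) -> (-7,-5.9) [heading=90, draw]
  FD 9.9: (-7,-5.9) -> (-7,4) [heading=90, draw]
  FD 10.1: (-7,4) -> (-7,14.1) [heading=90, draw]
  RT 226: heading 90 -> 224
  -- iteration 2/5 --
  BK 14.9: (-7,14.1) -> (3.718,24.45) [heading=224, draw]
  FD 9.9: (3.718,24.45) -> (-3.403,17.573) [heading=224, draw]
  FD 10.1: (-3.403,17.573) -> (-10.669,10.557) [heading=224, draw]
  RT 226: heading 224 -> 358
  -- iteration 3/5 --
  BK 14.9: (-10.669,10.557) -> (-25.56,11.077) [heading=358, draw]
  FD 9.9: (-25.56,11.077) -> (-15.666,10.732) [heading=358, draw]
  FD 10.1: (-15.666,10.732) -> (-5.572,10.379) [heading=358, draw]
  RT 226: heading 358 -> 132
  -- iteration 4/5 --
  BK 14.9: (-5.572,10.379) -> (4.398,-0.694) [heading=132, draw]
  FD 9.9: (4.398,-0.694) -> (-2.226,6.664) [heading=132, draw]
  FD 10.1: (-2.226,6.664) -> (-8.984,14.169) [heading=132, draw]
  RT 226: heading 132 -> 266
  -- iteration 5/5 --
  BK 14.9: (-8.984,14.169) -> (-7.945,29.033) [heading=266, draw]
  FD 9.9: (-7.945,29.033) -> (-8.636,19.157) [heading=266, draw]
  FD 10.1: (-8.636,19.157) -> (-9.34,9.082) [heading=266, draw]
  RT 226: heading 266 -> 40
]
Final: pos=(-9.34,9.082), heading=40, 15 segment(s) drawn

Answer: 40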